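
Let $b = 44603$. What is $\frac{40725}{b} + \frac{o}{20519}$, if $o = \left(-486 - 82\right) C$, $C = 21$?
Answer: $\frac{4276221}{12890267} \approx 0.33174$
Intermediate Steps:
$o = -11928$ ($o = \left(-486 - 82\right) 21 = \left(-568\right) 21 = -11928$)
$\frac{40725}{b} + \frac{o}{20519} = \frac{40725}{44603} - \frac{11928}{20519} = 40725 \cdot \frac{1}{44603} - \frac{168}{289} = \frac{40725}{44603} - \frac{168}{289} = \frac{4276221}{12890267}$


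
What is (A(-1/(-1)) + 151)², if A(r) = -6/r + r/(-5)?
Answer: 524176/25 ≈ 20967.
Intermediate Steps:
A(r) = -6/r - r/5 (A(r) = -6/r + r*(-⅕) = -6/r - r/5)
(A(-1/(-1)) + 151)² = ((-6/((-1/(-1))) - (-1)/(5*(-1))) + 151)² = ((-6/((-1*(-1))) - (-1)*(-1)/5) + 151)² = ((-6/1 - ⅕*1) + 151)² = ((-6*1 - ⅕) + 151)² = ((-6 - ⅕) + 151)² = (-31/5 + 151)² = (724/5)² = 524176/25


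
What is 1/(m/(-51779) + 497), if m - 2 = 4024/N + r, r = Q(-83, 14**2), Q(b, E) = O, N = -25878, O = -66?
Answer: 669968481/332975165165 ≈ 0.0020121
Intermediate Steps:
Q(b, E) = -66
r = -66
m = -830108/12939 (m = 2 + (4024/(-25878) - 66) = 2 + (4024*(-1/25878) - 66) = 2 + (-2012/12939 - 66) = 2 - 855986/12939 = -830108/12939 ≈ -64.156)
1/(m/(-51779) + 497) = 1/(-830108/12939/(-51779) + 497) = 1/(-830108/12939*(-1/51779) + 497) = 1/(830108/669968481 + 497) = 1/(332975165165/669968481) = 669968481/332975165165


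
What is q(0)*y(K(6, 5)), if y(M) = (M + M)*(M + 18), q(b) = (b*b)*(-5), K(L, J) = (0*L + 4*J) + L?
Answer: 0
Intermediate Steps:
K(L, J) = L + 4*J (K(L, J) = (0 + 4*J) + L = 4*J + L = L + 4*J)
q(b) = -5*b**2 (q(b) = b**2*(-5) = -5*b**2)
y(M) = 2*M*(18 + M) (y(M) = (2*M)*(18 + M) = 2*M*(18 + M))
q(0)*y(K(6, 5)) = (-5*0**2)*(2*(6 + 4*5)*(18 + (6 + 4*5))) = (-5*0)*(2*(6 + 20)*(18 + (6 + 20))) = 0*(2*26*(18 + 26)) = 0*(2*26*44) = 0*2288 = 0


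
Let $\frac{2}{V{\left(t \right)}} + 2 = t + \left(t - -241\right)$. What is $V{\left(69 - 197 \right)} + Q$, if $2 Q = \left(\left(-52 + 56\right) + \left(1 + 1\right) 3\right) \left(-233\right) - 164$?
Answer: $- \frac{21201}{17} \approx -1247.1$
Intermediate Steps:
$V{\left(t \right)} = \frac{2}{239 + 2 t}$ ($V{\left(t \right)} = \frac{2}{-2 + \left(t + \left(t - -241\right)\right)} = \frac{2}{-2 + \left(t + \left(t + 241\right)\right)} = \frac{2}{-2 + \left(t + \left(241 + t\right)\right)} = \frac{2}{-2 + \left(241 + 2 t\right)} = \frac{2}{239 + 2 t}$)
$Q = -1247$ ($Q = \frac{\left(\left(-52 + 56\right) + \left(1 + 1\right) 3\right) \left(-233\right) - 164}{2} = \frac{\left(4 + 2 \cdot 3\right) \left(-233\right) - 164}{2} = \frac{\left(4 + 6\right) \left(-233\right) - 164}{2} = \frac{10 \left(-233\right) - 164}{2} = \frac{-2330 - 164}{2} = \frac{1}{2} \left(-2494\right) = -1247$)
$V{\left(69 - 197 \right)} + Q = \frac{2}{239 + 2 \left(69 - 197\right)} - 1247 = \frac{2}{239 + 2 \left(-128\right)} - 1247 = \frac{2}{239 - 256} - 1247 = \frac{2}{-17} - 1247 = 2 \left(- \frac{1}{17}\right) - 1247 = - \frac{2}{17} - 1247 = - \frac{21201}{17}$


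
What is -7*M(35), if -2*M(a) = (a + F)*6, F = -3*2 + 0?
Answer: 609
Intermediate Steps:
F = -6 (F = -6 + 0 = -6)
M(a) = 18 - 3*a (M(a) = -(a - 6)*6/2 = -(-6 + a)*6/2 = -(-36 + 6*a)/2 = 18 - 3*a)
-7*M(35) = -7*(18 - 3*35) = -7*(18 - 105) = -7*(-87) = 609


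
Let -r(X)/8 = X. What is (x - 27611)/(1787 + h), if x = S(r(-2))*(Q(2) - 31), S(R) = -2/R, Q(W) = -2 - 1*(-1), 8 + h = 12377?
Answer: -27607/14156 ≈ -1.9502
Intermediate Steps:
h = 12369 (h = -8 + 12377 = 12369)
r(X) = -8*X
Q(W) = -1 (Q(W) = -2 + 1 = -1)
x = 4 (x = (-2/((-8*(-2))))*(-1 - 31) = -2/16*(-32) = -2*1/16*(-32) = -⅛*(-32) = 4)
(x - 27611)/(1787 + h) = (4 - 27611)/(1787 + 12369) = -27607/14156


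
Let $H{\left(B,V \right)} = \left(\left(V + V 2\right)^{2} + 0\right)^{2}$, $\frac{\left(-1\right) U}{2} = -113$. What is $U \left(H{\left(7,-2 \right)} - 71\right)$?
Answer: $276850$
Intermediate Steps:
$U = 226$ ($U = \left(-2\right) \left(-113\right) = 226$)
$H{\left(B,V \right)} = 81 V^{4}$ ($H{\left(B,V \right)} = \left(\left(V + 2 V\right)^{2} + 0\right)^{2} = \left(\left(3 V\right)^{2} + 0\right)^{2} = \left(9 V^{2} + 0\right)^{2} = \left(9 V^{2}\right)^{2} = 81 V^{4}$)
$U \left(H{\left(7,-2 \right)} - 71\right) = 226 \left(81 \left(-2\right)^{4} - 71\right) = 226 \left(81 \cdot 16 - 71\right) = 226 \left(1296 - 71\right) = 226 \cdot 1225 = 276850$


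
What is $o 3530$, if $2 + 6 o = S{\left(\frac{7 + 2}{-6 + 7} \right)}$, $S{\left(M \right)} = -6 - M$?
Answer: $- \frac{30005}{3} \approx -10002.0$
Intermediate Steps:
$o = - \frac{17}{6}$ ($o = - \frac{1}{3} + \frac{-6 - \frac{7 + 2}{-6 + 7}}{6} = - \frac{1}{3} + \frac{-6 - \frac{9}{1}}{6} = - \frac{1}{3} + \frac{-6 - 9 \cdot 1}{6} = - \frac{1}{3} + \frac{-6 - 9}{6} = - \frac{1}{3} + \frac{1}{6} \left(-15\right) = - \frac{1}{3} - \frac{5}{2} = - \frac{17}{6} \approx -2.8333$)
$o 3530 = \left(- \frac{17}{6}\right) 3530 = - \frac{30005}{3}$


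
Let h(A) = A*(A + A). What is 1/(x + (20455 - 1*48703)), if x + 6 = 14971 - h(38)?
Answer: -1/16171 ≈ -6.1839e-5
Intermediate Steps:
h(A) = 2*A² (h(A) = A*(2*A) = 2*A²)
x = 12077 (x = -6 + (14971 - 2*38²) = -6 + (14971 - 2*1444) = -6 + (14971 - 1*2888) = -6 + (14971 - 2888) = -6 + 12083 = 12077)
1/(x + (20455 - 1*48703)) = 1/(12077 + (20455 - 1*48703)) = 1/(12077 + (20455 - 48703)) = 1/(12077 - 28248) = 1/(-16171) = -1/16171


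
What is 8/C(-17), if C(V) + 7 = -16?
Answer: -8/23 ≈ -0.34783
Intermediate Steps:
C(V) = -23 (C(V) = -7 - 16 = -23)
8/C(-17) = 8/(-23) = 8*(-1/23) = -8/23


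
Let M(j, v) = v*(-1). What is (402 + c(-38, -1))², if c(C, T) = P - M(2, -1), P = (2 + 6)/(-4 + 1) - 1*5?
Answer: 1392400/9 ≈ 1.5471e+5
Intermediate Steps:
M(j, v) = -v
P = -23/3 (P = 8/(-3) - 5 = 8*(-⅓) - 5 = -8/3 - 5 = -23/3 ≈ -7.6667)
c(C, T) = -26/3 (c(C, T) = -23/3 - (-1)*(-1) = -23/3 - 1*1 = -23/3 - 1 = -26/3)
(402 + c(-38, -1))² = (402 - 26/3)² = (1180/3)² = 1392400/9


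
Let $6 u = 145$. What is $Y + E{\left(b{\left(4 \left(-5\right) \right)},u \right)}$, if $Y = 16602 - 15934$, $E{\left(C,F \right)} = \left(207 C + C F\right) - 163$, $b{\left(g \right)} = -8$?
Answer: $- \frac{4033}{3} \approx -1344.3$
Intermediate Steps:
$u = \frac{145}{6}$ ($u = \frac{1}{6} \cdot 145 = \frac{145}{6} \approx 24.167$)
$E{\left(C,F \right)} = -163 + 207 C + C F$
$Y = 668$
$Y + E{\left(b{\left(4 \left(-5\right) \right)},u \right)} = 668 - \frac{6037}{3} = - \frac{4033}{3}$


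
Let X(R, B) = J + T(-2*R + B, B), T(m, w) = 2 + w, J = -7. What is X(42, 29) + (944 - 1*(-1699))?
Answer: 2667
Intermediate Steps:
X(R, B) = -5 + B (X(R, B) = -7 + (2 + B) = -5 + B)
X(42, 29) + (944 - 1*(-1699)) = (-5 + 29) + (944 - 1*(-1699)) = 24 + (944 + 1699) = 24 + 2643 = 2667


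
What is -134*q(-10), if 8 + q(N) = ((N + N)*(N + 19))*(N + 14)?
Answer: 97552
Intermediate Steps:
q(N) = -8 + 2*N*(14 + N)*(19 + N) (q(N) = -8 + ((N + N)*(N + 19))*(N + 14) = -8 + ((2*N)*(19 + N))*(14 + N) = -8 + (2*N*(19 + N))*(14 + N) = -8 + 2*N*(14 + N)*(19 + N))
-134*q(-10) = -134*(-8 + 2*(-10)³ + 66*(-10)² + 532*(-10)) = -134*(-8 + 2*(-1000) + 66*100 - 5320) = -134*(-8 - 2000 + 6600 - 5320) = -134*(-728) = 97552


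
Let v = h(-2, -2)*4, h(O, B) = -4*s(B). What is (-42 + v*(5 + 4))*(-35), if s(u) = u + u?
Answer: -18690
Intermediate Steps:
s(u) = 2*u
h(O, B) = -8*B
v = 64 (v = -8*(-2)*4 = 16*4 = 64)
(-42 + v*(5 + 4))*(-35) = (-42 + 64*(5 + 4))*(-35) = (-42 + 64*9)*(-35) = (-42 + 576)*(-35) = 534*(-35) = -18690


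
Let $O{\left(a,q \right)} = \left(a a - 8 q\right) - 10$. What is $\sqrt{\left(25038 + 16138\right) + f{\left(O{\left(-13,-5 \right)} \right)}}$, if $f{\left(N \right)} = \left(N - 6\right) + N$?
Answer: $4 \sqrt{2598} \approx 203.88$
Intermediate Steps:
$O{\left(a,q \right)} = -10 + a^{2} - 8 q$ ($O{\left(a,q \right)} = \left(a^{2} - 8 q\right) - 10 = -10 + a^{2} - 8 q$)
$f{\left(N \right)} = -6 + 2 N$ ($f{\left(N \right)} = \left(-6 + N\right) + N = -6 + 2 N$)
$\sqrt{\left(25038 + 16138\right) + f{\left(O{\left(-13,-5 \right)} \right)}} = \sqrt{\left(25038 + 16138\right) - \left(6 - 2 \left(-10 + \left(-13\right)^{2} - -40\right)\right)} = \sqrt{41176 - \left(6 - 2 \left(-10 + 169 + 40\right)\right)} = \sqrt{41176 + \left(-6 + 2 \cdot 199\right)} = \sqrt{41176 + \left(-6 + 398\right)} = \sqrt{41176 + 392} = \sqrt{41568} = 4 \sqrt{2598}$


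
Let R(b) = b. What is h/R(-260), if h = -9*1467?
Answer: 13203/260 ≈ 50.781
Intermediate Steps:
h = -13203
h/R(-260) = -13203/(-260) = -13203*(-1/260) = 13203/260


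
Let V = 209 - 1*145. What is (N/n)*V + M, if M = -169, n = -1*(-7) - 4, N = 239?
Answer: 14789/3 ≈ 4929.7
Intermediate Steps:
n = 3 (n = 7 - 4 = 3)
V = 64 (V = 209 - 145 = 64)
(N/n)*V + M = (239/3)*64 - 169 = 15296/3 - 169 = 14789/3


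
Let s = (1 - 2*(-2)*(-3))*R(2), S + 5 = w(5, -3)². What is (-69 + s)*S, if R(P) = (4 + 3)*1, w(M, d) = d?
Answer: -584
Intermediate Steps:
R(P) = 7 (R(P) = 7*1 = 7)
S = 4 (S = -5 + (-3)² = -5 + 9 = 4)
s = -77 (s = (1 - 2*(-2)*(-3))*7 = (1 + 4*(-3))*7 = (1 - 12)*7 = -11*7 = -77)
(-69 + s)*S = (-69 - 77)*4 = -146*4 = -584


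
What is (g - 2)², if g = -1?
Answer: 9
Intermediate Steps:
(g - 2)² = (-1 - 2)² = (-3)² = 9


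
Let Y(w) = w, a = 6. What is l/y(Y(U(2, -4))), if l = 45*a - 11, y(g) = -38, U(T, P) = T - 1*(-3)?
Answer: -259/38 ≈ -6.8158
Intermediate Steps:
U(T, P) = 3 + T (U(T, P) = T + 3 = 3 + T)
l = 259 (l = 45*6 - 11 = 270 - 11 = 259)
l/y(Y(U(2, -4))) = 259/(-38) = 259*(-1/38) = -259/38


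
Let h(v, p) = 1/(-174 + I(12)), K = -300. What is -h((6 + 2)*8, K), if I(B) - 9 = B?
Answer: 1/153 ≈ 0.0065359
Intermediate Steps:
I(B) = 9 + B
h(v, p) = -1/153 (h(v, p) = 1/(-174 + (9 + 12)) = 1/(-174 + 21) = 1/(-153) = -1/153)
-h((6 + 2)*8, K) = -1*(-1/153) = 1/153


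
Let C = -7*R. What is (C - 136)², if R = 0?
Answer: 18496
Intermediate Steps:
C = 0 (C = -7*0 = 0)
(C - 136)² = (0 - 136)² = (-136)² = 18496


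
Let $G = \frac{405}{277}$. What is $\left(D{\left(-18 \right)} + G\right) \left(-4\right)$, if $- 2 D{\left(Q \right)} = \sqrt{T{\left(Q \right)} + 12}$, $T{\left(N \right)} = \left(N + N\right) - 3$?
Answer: $- \frac{1620}{277} + 6 i \sqrt{3} \approx -5.8484 + 10.392 i$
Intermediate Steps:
$T{\left(N \right)} = -3 + 2 N$ ($T{\left(N \right)} = 2 N - 3 = -3 + 2 N$)
$G = \frac{405}{277}$ ($G = 405 \cdot \frac{1}{277} = \frac{405}{277} \approx 1.4621$)
$D{\left(Q \right)} = - \frac{\sqrt{9 + 2 Q}}{2}$ ($D{\left(Q \right)} = - \frac{\sqrt{\left(-3 + 2 Q\right) + 12}}{2} = - \frac{\sqrt{9 + 2 Q}}{2}$)
$\left(D{\left(-18 \right)} + G\right) \left(-4\right) = \left(- \frac{\sqrt{9 + 2 \left(-18\right)}}{2} + \frac{405}{277}\right) \left(-4\right) = \left(- \frac{\sqrt{9 - 36}}{2} + \frac{405}{277}\right) \left(-4\right) = \left(- \frac{\sqrt{-27}}{2} + \frac{405}{277}\right) \left(-4\right) = \left(- \frac{3 i \sqrt{3}}{2} + \frac{405}{277}\right) \left(-4\right) = \left(\frac{405}{277} - \frac{3 i \sqrt{3}}{2}\right) \left(-4\right) = - \frac{1620}{277} + 6 i \sqrt{3}$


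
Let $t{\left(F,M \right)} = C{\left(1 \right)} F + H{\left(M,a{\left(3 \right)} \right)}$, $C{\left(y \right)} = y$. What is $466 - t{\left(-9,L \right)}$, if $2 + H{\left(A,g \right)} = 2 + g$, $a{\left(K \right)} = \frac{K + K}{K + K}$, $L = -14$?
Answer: $474$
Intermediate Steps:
$a{\left(K \right)} = 1$ ($a{\left(K \right)} = \frac{2 K}{2 K} = 2 K \frac{1}{2 K} = 1$)
$H{\left(A,g \right)} = g$ ($H{\left(A,g \right)} = -2 + \left(2 + g\right) = g$)
$t{\left(F,M \right)} = 1 + F$ ($t{\left(F,M \right)} = 1 F + 1 = F + 1 = 1 + F$)
$466 - t{\left(-9,L \right)} = 466 - \left(1 - 9\right) = 466 - -8 = 466 + 8 = 474$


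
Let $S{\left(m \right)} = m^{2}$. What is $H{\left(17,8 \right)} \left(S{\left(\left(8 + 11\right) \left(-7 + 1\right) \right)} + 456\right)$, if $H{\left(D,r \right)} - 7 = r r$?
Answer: $955092$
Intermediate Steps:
$H{\left(D,r \right)} = 7 + r^{2}$ ($H{\left(D,r \right)} = 7 + r r = 7 + r^{2}$)
$H{\left(17,8 \right)} \left(S{\left(\left(8 + 11\right) \left(-7 + 1\right) \right)} + 456\right) = \left(7 + 8^{2}\right) \left(\left(\left(8 + 11\right) \left(-7 + 1\right)\right)^{2} + 456\right) = \left(7 + 64\right) \left(\left(19 \left(-6\right)\right)^{2} + 456\right) = 71 \left(\left(-114\right)^{2} + 456\right) = 71 \left(12996 + 456\right) = 71 \cdot 13452 = 955092$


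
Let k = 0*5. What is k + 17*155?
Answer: 2635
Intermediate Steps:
k = 0
k + 17*155 = 0 + 17*155 = 0 + 2635 = 2635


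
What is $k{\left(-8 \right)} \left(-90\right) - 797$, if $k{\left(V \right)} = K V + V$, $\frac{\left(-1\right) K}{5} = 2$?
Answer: $-7277$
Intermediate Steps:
$K = -10$ ($K = \left(-5\right) 2 = -10$)
$k{\left(V \right)} = - 9 V$ ($k{\left(V \right)} = - 10 V + V = - 9 V$)
$k{\left(-8 \right)} \left(-90\right) - 797 = \left(-9\right) \left(-8\right) \left(-90\right) - 797 = 72 \left(-90\right) - 797 = -6480 - 797 = -7277$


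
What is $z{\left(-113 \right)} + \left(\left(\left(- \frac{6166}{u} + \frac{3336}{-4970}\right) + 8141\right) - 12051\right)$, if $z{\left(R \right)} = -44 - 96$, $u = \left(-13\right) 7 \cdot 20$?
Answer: $- \frac{7471285}{1846} \approx -4047.3$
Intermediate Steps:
$u = -1820$ ($u = \left(-91\right) 20 = -1820$)
$z{\left(R \right)} = -140$
$z{\left(-113 \right)} + \left(\left(\left(- \frac{6166}{u} + \frac{3336}{-4970}\right) + 8141\right) - 12051\right) = -140 + \left(\left(\left(- \frac{6166}{-1820} + \frac{3336}{-4970}\right) + 8141\right) - 12051\right) = -140 + \left(\left(\left(\left(-6166\right) \left(- \frac{1}{1820}\right) + 3336 \left(- \frac{1}{4970}\right)\right) + 8141\right) - 12051\right) = -140 + \left(\left(\left(\frac{3083}{910} - \frac{1668}{2485}\right) + 8141\right) - 12051\right) = -140 + \left(\left(\frac{5015}{1846} + 8141\right) - 12051\right) = -140 + \left(\frac{15033301}{1846} - 12051\right) = -140 - \frac{7212845}{1846} = - \frac{7471285}{1846}$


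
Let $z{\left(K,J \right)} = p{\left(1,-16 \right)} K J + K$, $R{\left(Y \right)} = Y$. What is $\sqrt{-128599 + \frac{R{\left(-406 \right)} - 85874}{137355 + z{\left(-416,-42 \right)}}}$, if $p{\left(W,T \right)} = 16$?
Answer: $\frac{i \sqrt{22307429716306999}}{416491} \approx 358.61 i$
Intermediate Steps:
$z{\left(K,J \right)} = K + 16 J K$ ($z{\left(K,J \right)} = 16 K J + K = 16 J K + K = K + 16 J K$)
$\sqrt{-128599 + \frac{R{\left(-406 \right)} - 85874}{137355 + z{\left(-416,-42 \right)}}} = \sqrt{-128599 + \frac{-406 - 85874}{137355 - 416 \left(1 + 16 \left(-42\right)\right)}} = \sqrt{-128599 - \frac{86280}{137355 - 416 \left(1 - 672\right)}} = \sqrt{-128599 - \frac{86280}{137355 - -279136}} = \sqrt{-128599 - \frac{86280}{137355 + 279136}} = \sqrt{-128599 - \frac{86280}{416491}} = \sqrt{- \frac{53560412389}{416491}} = \frac{i \sqrt{22307429716306999}}{416491}$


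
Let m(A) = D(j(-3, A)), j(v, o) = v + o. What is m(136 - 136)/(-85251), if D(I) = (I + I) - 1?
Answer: 7/85251 ≈ 8.2111e-5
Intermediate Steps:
j(v, o) = o + v
D(I) = -1 + 2*I (D(I) = 2*I - 1 = -1 + 2*I)
m(A) = -7 + 2*A (m(A) = -1 + 2*(A - 3) = -1 + 2*(-3 + A) = -1 + (-6 + 2*A) = -7 + 2*A)
m(136 - 136)/(-85251) = (-7 + 2*(136 - 136))/(-85251) = (-7 + 2*0)*(-1/85251) = (-7 + 0)*(-1/85251) = -7*(-1/85251) = 7/85251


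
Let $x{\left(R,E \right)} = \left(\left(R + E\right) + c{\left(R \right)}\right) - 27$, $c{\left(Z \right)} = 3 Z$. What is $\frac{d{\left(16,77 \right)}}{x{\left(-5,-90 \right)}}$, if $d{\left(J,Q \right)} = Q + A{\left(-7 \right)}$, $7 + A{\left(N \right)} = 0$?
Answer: $- \frac{70}{137} \approx -0.51095$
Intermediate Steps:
$A{\left(N \right)} = -7$ ($A{\left(N \right)} = -7 + 0 = -7$)
$x{\left(R,E \right)} = -27 + E + 4 R$ ($x{\left(R,E \right)} = \left(\left(R + E\right) + 3 R\right) - 27 = \left(\left(E + R\right) + 3 R\right) - 27 = \left(E + 4 R\right) - 27 = -27 + E + 4 R$)
$d{\left(J,Q \right)} = -7 + Q$ ($d{\left(J,Q \right)} = Q - 7 = -7 + Q$)
$\frac{d{\left(16,77 \right)}}{x{\left(-5,-90 \right)}} = \frac{-7 + 77}{-27 - 90 + 4 \left(-5\right)} = \frac{70}{-27 - 90 - 20} = \frac{70}{-137} = 70 \left(- \frac{1}{137}\right) = - \frac{70}{137}$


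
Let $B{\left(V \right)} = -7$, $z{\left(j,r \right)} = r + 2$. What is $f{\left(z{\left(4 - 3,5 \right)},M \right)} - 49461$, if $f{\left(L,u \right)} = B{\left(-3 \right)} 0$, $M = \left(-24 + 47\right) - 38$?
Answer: $-49461$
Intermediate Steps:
$z{\left(j,r \right)} = 2 + r$
$M = -15$ ($M = 23 - 38 = -15$)
$f{\left(L,u \right)} = 0$ ($f{\left(L,u \right)} = \left(-7\right) 0 = 0$)
$f{\left(z{\left(4 - 3,5 \right)},M \right)} - 49461 = 0 - 49461 = -49461$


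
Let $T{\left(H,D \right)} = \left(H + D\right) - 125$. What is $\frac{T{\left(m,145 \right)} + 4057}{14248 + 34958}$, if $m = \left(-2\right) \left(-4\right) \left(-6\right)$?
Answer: $\frac{1343}{16402} \approx 0.08188$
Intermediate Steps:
$m = -48$ ($m = 8 \left(-6\right) = -48$)
$T{\left(H,D \right)} = -125 + D + H$ ($T{\left(H,D \right)} = \left(D + H\right) - 125 = -125 + D + H$)
$\frac{T{\left(m,145 \right)} + 4057}{14248 + 34958} = \frac{\left(-125 + 145 - 48\right) + 4057}{14248 + 34958} = \frac{-28 + 4057}{49206} = 4029 \cdot \frac{1}{49206} = \frac{1343}{16402}$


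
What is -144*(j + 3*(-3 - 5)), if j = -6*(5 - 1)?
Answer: 6912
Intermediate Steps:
j = -24 (j = -6*4 = -24)
-144*(j + 3*(-3 - 5)) = -144*(-24 + 3*(-3 - 5)) = -144*(-24 + 3*(-8)) = -144*(-24 - 24) = -144*(-48) = 6912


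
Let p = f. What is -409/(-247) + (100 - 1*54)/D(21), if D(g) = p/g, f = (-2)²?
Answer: 120119/494 ≈ 243.16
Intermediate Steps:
f = 4
p = 4
D(g) = 4/g
-409/(-247) + (100 - 1*54)/D(21) = -409/(-247) + (100 - 1*54)/((4/21)) = -409*(-1/247) + (100 - 54)/((4*(1/21))) = 409/247 + 46/(4/21) = 409/247 + 46*(21/4) = 409/247 + 483/2 = 120119/494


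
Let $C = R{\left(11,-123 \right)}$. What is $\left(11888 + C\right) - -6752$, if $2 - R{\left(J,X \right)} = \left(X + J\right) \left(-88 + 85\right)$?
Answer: $18306$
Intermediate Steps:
$R{\left(J,X \right)} = 2 + 3 J + 3 X$ ($R{\left(J,X \right)} = 2 - \left(X + J\right) \left(-88 + 85\right) = 2 - \left(J + X\right) \left(-3\right) = 2 - \left(- 3 J - 3 X\right) = 2 + \left(3 J + 3 X\right) = 2 + 3 J + 3 X$)
$C = -334$ ($C = 2 + 3 \cdot 11 + 3 \left(-123\right) = 2 + 33 - 369 = -334$)
$\left(11888 + C\right) - -6752 = \left(11888 - 334\right) - -6752 = 11554 + \left(-4843 + 11595\right) = 11554 + 6752 = 18306$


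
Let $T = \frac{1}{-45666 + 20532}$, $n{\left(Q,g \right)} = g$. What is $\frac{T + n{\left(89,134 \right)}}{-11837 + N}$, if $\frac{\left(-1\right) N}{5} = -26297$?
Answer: $\frac{3367955}{3007232832} \approx 0.00112$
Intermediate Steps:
$N = 131485$ ($N = \left(-5\right) \left(-26297\right) = 131485$)
$T = - \frac{1}{25134}$ ($T = \frac{1}{-25134} = - \frac{1}{25134} \approx -3.9787 \cdot 10^{-5}$)
$\frac{T + n{\left(89,134 \right)}}{-11837 + N} = \frac{- \frac{1}{25134} + 134}{-11837 + 131485} = \frac{3367955}{25134 \cdot 119648} = \frac{3367955}{25134} \cdot \frac{1}{119648} = \frac{3367955}{3007232832}$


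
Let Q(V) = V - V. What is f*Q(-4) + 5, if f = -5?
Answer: 5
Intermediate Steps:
Q(V) = 0
f*Q(-4) + 5 = -5*0 + 5 = 0 + 5 = 5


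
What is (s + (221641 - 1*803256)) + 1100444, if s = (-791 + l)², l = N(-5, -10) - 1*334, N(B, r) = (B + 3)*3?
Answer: 1797990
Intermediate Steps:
N(B, r) = 9 + 3*B (N(B, r) = (3 + B)*3 = 9 + 3*B)
l = -340 (l = (9 + 3*(-5)) - 1*334 = (9 - 15) - 334 = -6 - 334 = -340)
s = 1279161 (s = (-791 - 340)² = (-1131)² = 1279161)
(s + (221641 - 1*803256)) + 1100444 = (1279161 + (221641 - 1*803256)) + 1100444 = (1279161 + (221641 - 803256)) + 1100444 = (1279161 - 581615) + 1100444 = 697546 + 1100444 = 1797990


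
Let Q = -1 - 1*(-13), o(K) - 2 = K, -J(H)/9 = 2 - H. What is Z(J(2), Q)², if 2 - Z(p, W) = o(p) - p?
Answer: 0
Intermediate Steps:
J(H) = -18 + 9*H (J(H) = -9*(2 - H) = -18 + 9*H)
o(K) = 2 + K
Q = 12 (Q = -1 + 13 = 12)
Z(p, W) = 0 (Z(p, W) = 2 - ((2 + p) - p) = 2 - 1*2 = 2 - 2 = 0)
Z(J(2), Q)² = 0² = 0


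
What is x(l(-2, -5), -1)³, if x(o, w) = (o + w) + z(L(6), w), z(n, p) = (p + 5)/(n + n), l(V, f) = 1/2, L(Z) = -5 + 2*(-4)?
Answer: -4913/17576 ≈ -0.27953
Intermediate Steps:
L(Z) = -13 (L(Z) = -5 - 8 = -13)
l(V, f) = ½
z(n, p) = (5 + p)/(2*n) (z(n, p) = (5 + p)/((2*n)) = (5 + p)*(1/(2*n)) = (5 + p)/(2*n))
x(o, w) = -5/26 + o + 25*w/26 (x(o, w) = (o + w) + (½)*(5 + w)/(-13) = (o + w) + (½)*(-1/13)*(5 + w) = (o + w) + (-5/26 - w/26) = -5/26 + o + 25*w/26)
x(l(-2, -5), -1)³ = (-5/26 + ½ + (25/26)*(-1))³ = (-5/26 + ½ - 25/26)³ = (-17/26)³ = -4913/17576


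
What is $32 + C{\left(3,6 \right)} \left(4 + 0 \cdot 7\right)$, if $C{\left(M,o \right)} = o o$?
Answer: $176$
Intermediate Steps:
$C{\left(M,o \right)} = o^{2}$
$32 + C{\left(3,6 \right)} \left(4 + 0 \cdot 7\right) = 32 + 6^{2} \left(4 + 0 \cdot 7\right) = 32 + 36 \left(4 + 0\right) = 32 + 36 \cdot 4 = 32 + 144 = 176$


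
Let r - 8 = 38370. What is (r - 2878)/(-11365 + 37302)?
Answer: 35500/25937 ≈ 1.3687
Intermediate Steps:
r = 38378 (r = 8 + 38370 = 38378)
(r - 2878)/(-11365 + 37302) = (38378 - 2878)/(-11365 + 37302) = 35500/25937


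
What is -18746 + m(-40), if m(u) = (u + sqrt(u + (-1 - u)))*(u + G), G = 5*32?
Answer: -23546 + 120*I ≈ -23546.0 + 120.0*I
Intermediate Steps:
G = 160
m(u) = (160 + u)*(I + u) (m(u) = (u + sqrt(u + (-1 - u)))*(u + 160) = (u + sqrt(-1))*(160 + u) = (u + I)*(160 + u) = (I + u)*(160 + u) = (160 + u)*(I + u))
-18746 + m(-40) = -18746 + ((-40)**2 + 160*I - 40*(160 + I)) = -18746 + (1600 + 160*I + (-6400 - 40*I)) = -18746 + (-4800 + 120*I) = -23546 + 120*I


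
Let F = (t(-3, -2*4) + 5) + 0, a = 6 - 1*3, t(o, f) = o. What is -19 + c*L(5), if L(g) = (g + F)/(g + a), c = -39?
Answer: -425/8 ≈ -53.125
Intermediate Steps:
a = 3 (a = 6 - 3 = 3)
F = 2 (F = (-3 + 5) + 0 = 2 + 0 = 2)
L(g) = (2 + g)/(3 + g) (L(g) = (g + 2)/(g + 3) = (2 + g)/(3 + g))
-19 + c*L(5) = -19 - 39*(2 + 5)/(3 + 5) = -19 - 39*7/8 = -19 - 273/8 = -425/8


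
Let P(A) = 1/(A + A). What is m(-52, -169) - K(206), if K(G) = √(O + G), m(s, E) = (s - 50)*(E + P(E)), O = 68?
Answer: 2913273/169 - √274 ≈ 17222.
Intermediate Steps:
P(A) = 1/(2*A)
m(s, E) = (-50 + s)*(E + 1/(2*E)) (m(s, E) = (s - 50)*(E + 1/(2*E)) = (-50 + s)*(E + 1/(2*E)))
K(G) = √(68 + G)
m(-52, -169) - K(206) = (½)*(-50 - 52 + 2*(-169)²*(-50 - 52))/(-169) - √(68 + 206) = (½)*(-1/169)*(-50 - 52 + 2*28561*(-102)) - √274 = (½)*(-1/169)*(-50 - 52 - 5826444) - √274 = (½)*(-1/169)*(-5826546) - √274 = 2913273/169 - √274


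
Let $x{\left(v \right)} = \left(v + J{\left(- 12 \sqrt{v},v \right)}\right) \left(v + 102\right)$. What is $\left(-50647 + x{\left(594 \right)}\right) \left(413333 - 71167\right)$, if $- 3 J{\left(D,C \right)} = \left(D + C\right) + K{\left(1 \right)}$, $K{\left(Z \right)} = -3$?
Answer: $77214890390 + 2857770432 \sqrt{66} \approx 1.0043 \cdot 10^{11}$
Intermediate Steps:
$J{\left(D,C \right)} = 1 - \frac{C}{3} - \frac{D}{3}$ ($J{\left(D,C \right)} = - \frac{\left(D + C\right) - 3}{3} = - \frac{\left(C + D\right) - 3}{3} = - \frac{-3 + C + D}{3} = 1 - \frac{C}{3} - \frac{D}{3}$)
$x{\left(v \right)} = \left(102 + v\right) \left(1 + 4 \sqrt{v} + \frac{2 v}{3}\right)$ ($x{\left(v \right)} = \left(v - \left(-1 + \frac{v}{3} + \frac{1}{3} \left(-12\right) \sqrt{v}\right)\right) \left(v + 102\right) = \left(v + \left(1 - \frac{v}{3} + 4 \sqrt{v}\right)\right) \left(102 + v\right) = \left(v + \left(1 + 4 \sqrt{v} - \frac{v}{3}\right)\right) \left(102 + v\right) = \left(1 + 4 \sqrt{v} + \frac{2 v}{3}\right) \left(102 + v\right) = \left(102 + v\right) \left(1 + 4 \sqrt{v} + \frac{2 v}{3}\right)$)
$\left(-50647 + x{\left(594 \right)}\right) \left(413333 - 71167\right) = \left(-50647 + \left(102 + 4 \cdot 594^{\frac{3}{2}} + 69 \cdot 594 + 408 \sqrt{594} + \frac{2 \cdot 594^{2}}{3}\right)\right) \left(413333 - 71167\right) = \left(-50647 + \left(102 + 4 \cdot 1782 \sqrt{66} + 40986 + 408 \cdot 3 \sqrt{66} + \frac{2}{3} \cdot 352836\right)\right) 342166 = \left(-50647 + \left(102 + 7128 \sqrt{66} + 40986 + 1224 \sqrt{66} + 235224\right)\right) 342166 = \left(-50647 + \left(276312 + 8352 \sqrt{66}\right)\right) 342166 = \left(225665 + 8352 \sqrt{66}\right) 342166 = 77214890390 + 2857770432 \sqrt{66}$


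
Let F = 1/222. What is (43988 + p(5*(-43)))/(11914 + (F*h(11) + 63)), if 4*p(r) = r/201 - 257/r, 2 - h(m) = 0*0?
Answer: 35167441393/9575349220 ≈ 3.6727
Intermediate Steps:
h(m) = 2 (h(m) = 2 - 0*0 = 2 - 1*0 = 2 + 0 = 2)
p(r) = -257/(4*r) + r/804 (p(r) = (r/201 - 257/r)/4 = (-257/r + r/201)/4 = -257/(4*r) + r/804)
F = 1/222 ≈ 0.0045045
(43988 + p(5*(-43)))/(11914 + (F*h(11) + 63)) = (43988 + (-51657 + (5*(-43))**2)/(804*((5*(-43)))))/(11914 + ((1/222)*2 + 63)) = (43988 + (1/804)*(-51657 + (-215)**2)/(-215))/(11914 + (1/111 + 63)) = (43988 + (1/804)*(-1/215)*(-51657 + 46225))/(11914 + 6994/111) = (43988 + (1/804)*(-1/215)*(-5432))/(1329448/111) = (43988 + 1358/43215)*(111/1329448) = (1900942778/43215)*(111/1329448) = 35167441393/9575349220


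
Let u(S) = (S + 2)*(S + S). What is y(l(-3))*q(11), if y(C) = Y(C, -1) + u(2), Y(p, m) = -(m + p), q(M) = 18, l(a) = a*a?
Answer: 144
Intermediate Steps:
l(a) = a²
Y(p, m) = -m - p
u(S) = 2*S*(2 + S) (u(S) = (2 + S)*(2*S) = 2*S*(2 + S))
y(C) = 17 - C (y(C) = (-1*(-1) - C) + 2*2*(2 + 2) = (1 - C) + 2*2*4 = (1 - C) + 16 = 17 - C)
y(l(-3))*q(11) = (17 - 1*(-3)²)*18 = (17 - 1*9)*18 = (17 - 9)*18 = 8*18 = 144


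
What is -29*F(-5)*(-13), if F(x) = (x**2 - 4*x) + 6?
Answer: 19227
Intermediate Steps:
F(x) = 6 + x**2 - 4*x
-29*F(-5)*(-13) = -29*(6 + (-5)**2 - 4*(-5))*(-13) = -29*(6 + 25 + 20)*(-13) = -29*51*(-13) = -1479*(-13) = 19227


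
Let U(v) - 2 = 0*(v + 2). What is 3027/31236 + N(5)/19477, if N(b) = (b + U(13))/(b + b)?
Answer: 98297907/1013972620 ≈ 0.096943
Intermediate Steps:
U(v) = 2 (U(v) = 2 + 0*(v + 2) = 2 + 0*(2 + v) = 2 + 0 = 2)
N(b) = (2 + b)/(2*b) (N(b) = (b + 2)/(b + b) = (2 + b)/((2*b)) = (2 + b)*(1/(2*b)) = (2 + b)/(2*b))
3027/31236 + N(5)/19477 = 3027/31236 + ((1/2)*(2 + 5)/5)/19477 = 3027*(1/31236) + ((1/2)*(1/5)*7)*(1/19477) = 1009/10412 + (7/10)*(1/19477) = 1009/10412 + 7/194770 = 98297907/1013972620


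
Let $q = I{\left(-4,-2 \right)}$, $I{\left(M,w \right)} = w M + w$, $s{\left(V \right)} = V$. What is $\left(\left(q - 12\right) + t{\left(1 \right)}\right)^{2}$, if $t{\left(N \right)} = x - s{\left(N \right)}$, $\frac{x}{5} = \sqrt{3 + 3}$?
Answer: $199 - 70 \sqrt{6} \approx 27.536$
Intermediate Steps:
$x = 5 \sqrt{6}$ ($x = 5 \sqrt{3 + 3} = 5 \sqrt{6} \approx 12.247$)
$I{\left(M,w \right)} = w + M w$ ($I{\left(M,w \right)} = M w + w = w + M w$)
$q = 6$ ($q = - 2 \left(1 - 4\right) = \left(-2\right) \left(-3\right) = 6$)
$t{\left(N \right)} = - N + 5 \sqrt{6}$ ($t{\left(N \right)} = 5 \sqrt{6} - N = - N + 5 \sqrt{6}$)
$\left(\left(q - 12\right) + t{\left(1 \right)}\right)^{2} = \left(\left(6 - 12\right) + \left(\left(-1\right) 1 + 5 \sqrt{6}\right)\right)^{2} = \left(-6 - \left(1 - 5 \sqrt{6}\right)\right)^{2} = \left(-7 + 5 \sqrt{6}\right)^{2}$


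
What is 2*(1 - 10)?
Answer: -18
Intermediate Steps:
2*(1 - 10) = 2*(-9) = -18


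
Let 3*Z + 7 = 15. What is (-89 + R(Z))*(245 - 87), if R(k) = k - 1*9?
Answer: -45188/3 ≈ -15063.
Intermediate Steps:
Z = 8/3 (Z = -7/3 + (⅓)*15 = -7/3 + 5 = 8/3 ≈ 2.6667)
R(k) = -9 + k (R(k) = k - 9 = -9 + k)
(-89 + R(Z))*(245 - 87) = (-89 + (-9 + 8/3))*(245 - 87) = (-89 - 19/3)*158 = -286/3*158 = -45188/3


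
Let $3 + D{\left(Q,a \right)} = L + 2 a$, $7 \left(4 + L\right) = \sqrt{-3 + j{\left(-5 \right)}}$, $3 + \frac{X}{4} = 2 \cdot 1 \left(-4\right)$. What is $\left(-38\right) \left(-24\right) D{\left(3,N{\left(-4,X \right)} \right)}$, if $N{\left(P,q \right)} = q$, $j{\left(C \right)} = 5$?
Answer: $-86640 + \frac{912 \sqrt{2}}{7} \approx -86456.0$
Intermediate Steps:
$X = -44$ ($X = -12 + 4 \cdot 2 \cdot 1 \left(-4\right) = -12 + 4 \cdot 2 \left(-4\right) = -12 + 4 \left(-8\right) = -12 - 32 = -44$)
$L = -4 + \frac{\sqrt{2}}{7}$ ($L = -4 + \frac{\sqrt{-3 + 5}}{7} = -4 + \frac{\sqrt{2}}{7} \approx -3.798$)
$D{\left(Q,a \right)} = -7 + 2 a + \frac{\sqrt{2}}{7}$ ($D{\left(Q,a \right)} = -3 - \left(4 - 2 a - \frac{\sqrt{2}}{7}\right) = -3 + \left(-4 + 2 a + \frac{\sqrt{2}}{7}\right) = -7 + 2 a + \frac{\sqrt{2}}{7}$)
$\left(-38\right) \left(-24\right) D{\left(3,N{\left(-4,X \right)} \right)} = \left(-38\right) \left(-24\right) \left(-7 + 2 \left(-44\right) + \frac{\sqrt{2}}{7}\right) = 912 \left(-7 - 88 + \frac{\sqrt{2}}{7}\right) = 912 \left(-95 + \frac{\sqrt{2}}{7}\right) = -86640 + \frac{912 \sqrt{2}}{7}$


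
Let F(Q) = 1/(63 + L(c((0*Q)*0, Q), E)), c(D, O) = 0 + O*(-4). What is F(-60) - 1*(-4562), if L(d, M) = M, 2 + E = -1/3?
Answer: 830287/182 ≈ 4562.0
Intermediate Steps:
E = -7/3 (E = -2 - 1/3 = -2 - 1*⅓ = -2 - ⅓ = -7/3 ≈ -2.3333)
c(D, O) = -4*O (c(D, O) = 0 - 4*O = -4*O)
F(Q) = 3/182 (F(Q) = 1/(63 - 7/3) = 1/(182/3) = 3/182)
F(-60) - 1*(-4562) = 3/182 - 1*(-4562) = 3/182 + 4562 = 830287/182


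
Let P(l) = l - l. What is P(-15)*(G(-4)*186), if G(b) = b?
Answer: 0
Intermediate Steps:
P(l) = 0
P(-15)*(G(-4)*186) = 0*(-4*186) = 0*(-744) = 0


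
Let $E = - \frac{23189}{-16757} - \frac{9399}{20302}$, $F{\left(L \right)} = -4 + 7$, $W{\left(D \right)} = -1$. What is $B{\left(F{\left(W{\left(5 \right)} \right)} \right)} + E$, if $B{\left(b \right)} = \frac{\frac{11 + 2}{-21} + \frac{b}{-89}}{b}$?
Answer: $\frac{1341538835165}{1907504842698} \approx 0.70329$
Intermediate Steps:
$F{\left(L \right)} = 3$
$E = \frac{313284035}{340200614}$ ($E = \left(-23189\right) \left(- \frac{1}{16757}\right) - \frac{9399}{20302} = \frac{23189}{16757} - \frac{9399}{20302} = \frac{313284035}{340200614} \approx 0.92088$)
$B{\left(b \right)} = \frac{- \frac{13}{21} - \frac{b}{89}}{b}$ ($B{\left(b \right)} = \frac{13 \left(- \frac{1}{21}\right) + b \left(- \frac{1}{89}\right)}{b} = \frac{- \frac{13}{21} - \frac{b}{89}}{b}$)
$B{\left(F{\left(W{\left(5 \right)} \right)} \right)} + E = \frac{-1157 - 63}{1869 \cdot 3} + \frac{313284035}{340200614} = \frac{1}{1869} \cdot \frac{1}{3} \left(-1157 - 63\right) + \frac{313284035}{340200614} = \frac{1}{1869} \cdot \frac{1}{3} \left(-1220\right) + \frac{313284035}{340200614} = - \frac{1220}{5607} + \frac{313284035}{340200614} = \frac{1341538835165}{1907504842698}$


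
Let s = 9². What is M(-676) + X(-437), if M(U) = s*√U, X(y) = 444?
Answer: 444 + 2106*I ≈ 444.0 + 2106.0*I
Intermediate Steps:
s = 81
M(U) = 81*√U
M(-676) + X(-437) = 81*√(-676) + 444 = 81*(26*I) + 444 = 2106*I + 444 = 444 + 2106*I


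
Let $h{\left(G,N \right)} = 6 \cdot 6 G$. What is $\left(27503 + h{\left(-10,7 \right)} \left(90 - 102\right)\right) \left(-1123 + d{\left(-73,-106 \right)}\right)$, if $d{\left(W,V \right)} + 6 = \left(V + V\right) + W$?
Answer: $-44997722$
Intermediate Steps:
$h{\left(G,N \right)} = 36 G$
$d{\left(W,V \right)} = -6 + W + 2 V$ ($d{\left(W,V \right)} = -6 + \left(\left(V + V\right) + W\right) = -6 + \left(2 V + W\right) = -6 + \left(W + 2 V\right) = -6 + W + 2 V$)
$\left(27503 + h{\left(-10,7 \right)} \left(90 - 102\right)\right) \left(-1123 + d{\left(-73,-106 \right)}\right) = \left(27503 + 36 \left(-10\right) \left(90 - 102\right)\right) \left(-1123 - 291\right) = \left(27503 - -4320\right) \left(-1123 - 291\right) = \left(27503 + 4320\right) \left(-1123 - 291\right) = 31823 \left(-1414\right) = -44997722$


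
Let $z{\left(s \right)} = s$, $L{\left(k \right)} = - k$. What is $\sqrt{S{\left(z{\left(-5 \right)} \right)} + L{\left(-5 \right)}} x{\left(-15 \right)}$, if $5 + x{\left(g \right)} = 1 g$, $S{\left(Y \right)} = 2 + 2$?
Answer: $-60$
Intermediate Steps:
$S{\left(Y \right)} = 4$
$x{\left(g \right)} = -5 + g$ ($x{\left(g \right)} = -5 + 1 g = -5 + g$)
$\sqrt{S{\left(z{\left(-5 \right)} \right)} + L{\left(-5 \right)}} x{\left(-15 \right)} = \sqrt{4 - -5} \left(-5 - 15\right) = \sqrt{4 + 5} \left(-20\right) = \sqrt{9} \left(-20\right) = 3 \left(-20\right) = -60$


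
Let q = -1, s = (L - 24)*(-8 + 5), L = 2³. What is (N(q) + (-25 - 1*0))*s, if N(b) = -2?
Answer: -1296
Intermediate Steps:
L = 8
s = 48 (s = (8 - 24)*(-8 + 5) = -16*(-3) = 48)
(N(q) + (-25 - 1*0))*s = (-2 + (-25 - 1*0))*48 = (-2 + (-25 + 0))*48 = (-2 - 25)*48 = -27*48 = -1296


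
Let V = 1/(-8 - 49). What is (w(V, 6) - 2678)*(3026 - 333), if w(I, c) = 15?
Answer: -7171459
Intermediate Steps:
V = -1/57 (V = 1/(-57) = -1/57 ≈ -0.017544)
(w(V, 6) - 2678)*(3026 - 333) = (15 - 2678)*(3026 - 333) = -2663*2693 = -7171459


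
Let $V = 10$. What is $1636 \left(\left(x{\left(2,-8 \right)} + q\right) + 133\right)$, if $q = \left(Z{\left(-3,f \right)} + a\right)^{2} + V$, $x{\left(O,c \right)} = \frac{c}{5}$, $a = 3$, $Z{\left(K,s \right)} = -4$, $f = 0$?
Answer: $\frac{1164832}{5} \approx 2.3297 \cdot 10^{5}$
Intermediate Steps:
$x{\left(O,c \right)} = \frac{c}{5}$ ($x{\left(O,c \right)} = c \frac{1}{5} = \frac{c}{5}$)
$q = 11$ ($q = \left(-4 + 3\right)^{2} + 10 = \left(-1\right)^{2} + 10 = 1 + 10 = 11$)
$1636 \left(\left(x{\left(2,-8 \right)} + q\right) + 133\right) = 1636 \left(\left(\frac{1}{5} \left(-8\right) + 11\right) + 133\right) = 1636 \left(\left(- \frac{8}{5} + 11\right) + 133\right) = 1636 \left(\frac{47}{5} + 133\right) = 1636 \cdot \frac{712}{5} = \frac{1164832}{5}$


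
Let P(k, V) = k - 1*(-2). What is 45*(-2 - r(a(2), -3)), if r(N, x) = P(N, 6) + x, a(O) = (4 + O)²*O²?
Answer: -6525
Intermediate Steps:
P(k, V) = 2 + k (P(k, V) = k + 2 = 2 + k)
a(O) = O²*(4 + O)²
r(N, x) = 2 + N + x (r(N, x) = (2 + N) + x = 2 + N + x)
45*(-2 - r(a(2), -3)) = 45*(-2 - (2 + 2²*(4 + 2)² - 3)) = 45*(-2 - (2 + 4*6² - 3)) = 45*(-2 - (2 + 4*36 - 3)) = 45*(-2 - (2 + 144 - 3)) = 45*(-2 - 1*143) = 45*(-2 - 143) = 45*(-145) = -6525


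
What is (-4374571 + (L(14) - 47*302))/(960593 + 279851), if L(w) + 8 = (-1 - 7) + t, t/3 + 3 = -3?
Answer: -4388799/1240444 ≈ -3.5381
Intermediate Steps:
t = -18 (t = -9 + 3*(-3) = -9 - 9 = -18)
L(w) = -34 (L(w) = -8 + ((-1 - 7) - 18) = -8 + (-8 - 18) = -8 - 26 = -34)
(-4374571 + (L(14) - 47*302))/(960593 + 279851) = (-4374571 + (-34 - 47*302))/(960593 + 279851) = (-4374571 + (-34 - 14194))/1240444 = (-4374571 - 14228)*(1/1240444) = -4388799*1/1240444 = -4388799/1240444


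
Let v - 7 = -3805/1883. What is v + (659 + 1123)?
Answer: 3364882/1883 ≈ 1787.0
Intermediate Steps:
v = 9376/1883 (v = 7 - 3805/1883 = 9376/1883 ≈ 4.9793)
v + (659 + 1123) = 9376/1883 + (659 + 1123) = 9376/1883 + 1782 = 3364882/1883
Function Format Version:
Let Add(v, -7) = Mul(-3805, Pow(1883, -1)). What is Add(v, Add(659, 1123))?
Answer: Rational(3364882, 1883) ≈ 1787.0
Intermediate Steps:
v = Rational(9376, 1883) (v = Add(7, Mul(-3805, Pow(1883, -1))) = Add(7, Mul(-3805, Rational(1, 1883))) = Add(7, Rational(-3805, 1883)) = Rational(9376, 1883) ≈ 4.9793)
Add(v, Add(659, 1123)) = Add(Rational(9376, 1883), Add(659, 1123)) = Add(Rational(9376, 1883), 1782) = Rational(3364882, 1883)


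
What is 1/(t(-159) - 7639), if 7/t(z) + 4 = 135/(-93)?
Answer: -169/1291208 ≈ -0.00013089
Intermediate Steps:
t(z) = -217/169 (t(z) = 7/(-4 + 135/(-93)) = 7/(-4 + 135*(-1/93)) = 7/(-4 - 45/31) = 7/(-169/31) = 7*(-31/169) = -217/169)
1/(t(-159) - 7639) = 1/(-217/169 - 7639) = 1/(-1291208/169) = -169/1291208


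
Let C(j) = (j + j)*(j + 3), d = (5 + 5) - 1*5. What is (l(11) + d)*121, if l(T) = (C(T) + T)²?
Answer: 12313686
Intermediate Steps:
d = 5 (d = 10 - 5 = 5)
C(j) = 2*j*(3 + j) (C(j) = (2*j)*(3 + j) = 2*j*(3 + j))
l(T) = (T + 2*T*(3 + T))² (l(T) = (2*T*(3 + T) + T)² = (T + 2*T*(3 + T))²)
(l(11) + d)*121 = (11²*(7 + 2*11)² + 5)*121 = (121*(7 + 22)² + 5)*121 = (121*29² + 5)*121 = (121*841 + 5)*121 = (101761 + 5)*121 = 101766*121 = 12313686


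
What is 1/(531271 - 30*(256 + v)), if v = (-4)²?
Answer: 1/523111 ≈ 1.9116e-6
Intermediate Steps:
v = 16
1/(531271 - 30*(256 + v)) = 1/(531271 - 30*(256 + 16)) = 1/(531271 - 30*272) = 1/(531271 - 8160) = 1/523111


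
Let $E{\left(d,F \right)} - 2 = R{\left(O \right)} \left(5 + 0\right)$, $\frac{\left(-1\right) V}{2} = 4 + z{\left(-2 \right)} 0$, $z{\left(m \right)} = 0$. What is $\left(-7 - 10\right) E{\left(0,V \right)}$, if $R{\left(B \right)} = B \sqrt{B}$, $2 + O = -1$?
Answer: $-34 + 255 i \sqrt{3} \approx -34.0 + 441.67 i$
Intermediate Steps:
$O = -3$ ($O = -2 - 1 = -3$)
$V = -8$ ($V = - 2 \left(4 + 0 \cdot 0\right) = - 2 \left(4 + 0\right) = \left(-2\right) 4 = -8$)
$R{\left(B \right)} = B^{\frac{3}{2}}$
$E{\left(d,F \right)} = 2 - 15 i \sqrt{3}$ ($E{\left(d,F \right)} = 2 + \left(-3\right)^{\frac{3}{2}} \left(5 + 0\right) = 2 + - 3 i \sqrt{3} \cdot 5 = 2 - 15 i \sqrt{3}$)
$\left(-7 - 10\right) E{\left(0,V \right)} = \left(-7 - 10\right) \left(2 - 15 i \sqrt{3}\right) = - 17 \left(2 - 15 i \sqrt{3}\right) = -34 + 255 i \sqrt{3}$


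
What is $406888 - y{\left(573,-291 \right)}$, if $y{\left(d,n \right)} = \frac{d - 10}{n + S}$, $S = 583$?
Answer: $\frac{118810733}{292} \approx 4.0689 \cdot 10^{5}$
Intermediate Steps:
$y{\left(d,n \right)} = \frac{-10 + d}{583 + n}$ ($y{\left(d,n \right)} = \frac{d - 10}{n + 583} = \frac{-10 + d}{583 + n}$)
$406888 - y{\left(573,-291 \right)} = 406888 - \frac{-10 + 573}{583 - 291} = 406888 - \frac{1}{292} \cdot 563 = 406888 - \frac{563}{292} = \frac{118810733}{292}$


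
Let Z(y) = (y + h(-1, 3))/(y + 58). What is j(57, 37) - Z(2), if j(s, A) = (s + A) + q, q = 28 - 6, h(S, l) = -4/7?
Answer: 4871/42 ≈ 115.98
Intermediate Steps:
h(S, l) = -4/7 (h(S, l) = -4*⅐ = -4/7)
q = 22
Z(y) = (-4/7 + y)/(58 + y) (Z(y) = (y - 4/7)/(y + 58) = (-4/7 + y)/(58 + y))
j(s, A) = 22 + A + s (j(s, A) = (s + A) + 22 = (A + s) + 22 = 22 + A + s)
j(57, 37) - Z(2) = (22 + 37 + 57) - (-4/7 + 2)/(58 + 2) = 116 - 10/(60*7) = 116 - 1*1/42 = 116 - 1/42 = 4871/42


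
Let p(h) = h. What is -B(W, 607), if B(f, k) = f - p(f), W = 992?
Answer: 0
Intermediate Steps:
B(f, k) = 0 (B(f, k) = f - f = 0)
-B(W, 607) = -1*0 = 0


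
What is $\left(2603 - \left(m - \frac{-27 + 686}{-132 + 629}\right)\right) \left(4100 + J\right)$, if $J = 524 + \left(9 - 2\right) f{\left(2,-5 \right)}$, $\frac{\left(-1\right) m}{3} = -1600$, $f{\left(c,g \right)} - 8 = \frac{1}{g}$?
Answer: $- \frac{5105522250}{497} \approx -1.0273 \cdot 10^{7}$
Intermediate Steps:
$f{\left(c,g \right)} = 8 + \frac{1}{g}$
$m = 4800$ ($m = \left(-3\right) \left(-1600\right) = 4800$)
$J = \frac{2893}{5}$ ($J = 524 + \left(9 - 2\right) \left(8 + \frac{1}{-5}\right) = 524 + 7 \left(8 - \frac{1}{5}\right) = 524 + 7 \cdot \frac{39}{5} = 524 + \frac{273}{5} = \frac{2893}{5} \approx 578.6$)
$\left(2603 - \left(m - \frac{-27 + 686}{-132 + 629}\right)\right) \left(4100 + J\right) = \left(2603 - \left(4800 - \frac{-27 + 686}{-132 + 629}\right)\right) \left(4100 + \frac{2893}{5}\right) = \left(2603 - \left(4800 - \frac{659}{497}\right)\right) \frac{23393}{5} = \left(2603 + \left(659 \cdot \frac{1}{497} - 4800\right)\right) \frac{23393}{5} = \left(2603 + \left(\frac{659}{497} - 4800\right)\right) \frac{23393}{5} = \left(2603 - \frac{2384941}{497}\right) \frac{23393}{5} = \left(- \frac{1091250}{497}\right) \frac{23393}{5} = - \frac{5105522250}{497}$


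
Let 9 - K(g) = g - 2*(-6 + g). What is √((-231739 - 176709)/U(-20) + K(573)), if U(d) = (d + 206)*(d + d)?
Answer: √135118770/465 ≈ 24.998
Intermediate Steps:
K(g) = -3 + g (K(g) = 9 - (g - 2*(-6 + g)) = 9 - (g + (12 - 2*g)) = 9 - (12 - g) = 9 + (-12 + g) = -3 + g)
U(d) = 2*d*(206 + d) (U(d) = (206 + d)*(2*d) = 2*d*(206 + d))
√((-231739 - 176709)/U(-20) + K(573)) = √((-231739 - 176709)/((2*(-20)*(206 - 20))) + (-3 + 573)) = √(-408448/(2*(-20)*186) + 570) = √(-408448/(-7440) + 570) = √(-408448*(-1/7440) + 570) = √(25528/465 + 570) = √(290578/465) = √135118770/465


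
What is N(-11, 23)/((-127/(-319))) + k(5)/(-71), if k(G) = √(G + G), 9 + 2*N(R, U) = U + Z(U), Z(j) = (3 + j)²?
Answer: 110055/127 - √10/71 ≈ 866.53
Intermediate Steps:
N(R, U) = -9/2 + U/2 + (3 + U)²/2 (N(R, U) = -9/2 + (U + (3 + U)²)/2 = -9/2 + (U/2 + (3 + U)²/2) = -9/2 + U/2 + (3 + U)²/2)
k(G) = √2*√G (k(G) = √(2*G) = √2*√G)
N(-11, 23)/((-127/(-319))) + k(5)/(-71) = ((½)*23*(7 + 23))/((-127/(-319))) + (√2*√5)/(-71) = ((½)*23*30)/((-127*(-1/319))) + √10*(-1/71) = 345/(127/319) - √10/71 = 345*(319/127) - √10/71 = 110055/127 - √10/71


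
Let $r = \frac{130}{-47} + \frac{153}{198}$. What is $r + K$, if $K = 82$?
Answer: $\frac{82727}{1034} \approx 80.007$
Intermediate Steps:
$r = - \frac{2061}{1034}$ ($r = 130 \left(- \frac{1}{47}\right) + 153 \cdot \frac{1}{198} = - \frac{130}{47} + \frac{17}{22} = - \frac{2061}{1034} \approx -1.9932$)
$r + K = - \frac{2061}{1034} + 82 = \frac{82727}{1034}$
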